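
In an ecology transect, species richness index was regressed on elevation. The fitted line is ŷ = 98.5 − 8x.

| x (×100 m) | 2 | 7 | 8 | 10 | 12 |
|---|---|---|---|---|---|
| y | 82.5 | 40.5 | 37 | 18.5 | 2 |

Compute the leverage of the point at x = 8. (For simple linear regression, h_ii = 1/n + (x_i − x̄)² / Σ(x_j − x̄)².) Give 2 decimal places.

h = 0.20

x̄ = (2 + 7 + 8 + 10 + 12)/5 = 7.8
Σ(x − x̄)² = 33.64 + 0.64 + 0.04 + 4.84 + 17.64 = 56.8
h = 1/5 + (0.2)²/56.8 = 0.2 + 0.000704225 = 0.20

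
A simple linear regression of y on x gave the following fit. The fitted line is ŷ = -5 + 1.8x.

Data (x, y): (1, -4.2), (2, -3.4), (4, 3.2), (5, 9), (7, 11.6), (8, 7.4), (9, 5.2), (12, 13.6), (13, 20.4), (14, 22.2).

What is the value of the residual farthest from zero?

e = -6

x=1: ŷ = -5 + 1.8·1 = -3.2; e = -4.2 − (-3.2) = -1
x=2: ŷ = -5 + 1.8·2 = -1.4; e = -3.4 − (-1.4) = -2
x=4: ŷ = -5 + 1.8·4 = 2.2; e = 3.2 − 2.2 = 1
x=5: ŷ = -5 + 1.8·5 = 4; e = 9 − 4 = 5
x=7: ŷ = -5 + 1.8·7 = 7.6; e = 11.6 − 7.6 = 4
x=8: ŷ = -5 + 1.8·8 = 9.4; e = 7.4 − 9.4 = -2
x=9: ŷ = -5 + 1.8·9 = 11.2; e = 5.2 − 11.2 = -6
x=12: ŷ = -5 + 1.8·12 = 16.6; e = 13.6 − 16.6 = -3
x=13: ŷ = -5 + 1.8·13 = 18.4; e = 20.4 − 18.4 = 2
x=14: ŷ = -5 + 1.8·14 = 20.2; e = 22.2 − 20.2 = 2
Largest |e| is 6 at x = 9, residual -6.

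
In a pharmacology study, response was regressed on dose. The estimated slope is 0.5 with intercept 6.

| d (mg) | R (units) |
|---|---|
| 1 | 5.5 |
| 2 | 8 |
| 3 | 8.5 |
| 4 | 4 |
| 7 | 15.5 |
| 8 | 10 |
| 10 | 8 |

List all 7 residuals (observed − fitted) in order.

-1, 1, 1, -4, 6, 0, -3

d=1: ŷ = 6 + 0.5·1 = 6.5; e = 5.5 − 6.5 = -1
d=2: ŷ = 6 + 0.5·2 = 7; e = 8 − 7 = 1
d=3: ŷ = 6 + 0.5·3 = 7.5; e = 8.5 − 7.5 = 1
d=4: ŷ = 6 + 0.5·4 = 8; e = 4 − 8 = -4
d=7: ŷ = 6 + 0.5·7 = 9.5; e = 15.5 − 9.5 = 6
d=8: ŷ = 6 + 0.5·8 = 10; e = 10 − 10 = 0
d=10: ŷ = 6 + 0.5·10 = 11; e = 8 − 11 = -3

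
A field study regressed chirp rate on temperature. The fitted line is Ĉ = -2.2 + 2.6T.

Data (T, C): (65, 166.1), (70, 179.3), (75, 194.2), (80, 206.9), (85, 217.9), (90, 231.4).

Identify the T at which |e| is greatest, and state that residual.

T=65: Ĉ = -2.2 + 2.6·65 = 166.8; e = 166.1 − 166.8 = -0.7
T=70: Ĉ = -2.2 + 2.6·70 = 179.8; e = 179.3 − 179.8 = -0.5
T=75: Ĉ = -2.2 + 2.6·75 = 192.8; e = 194.2 − 192.8 = 1.4
T=80: Ĉ = -2.2 + 2.6·80 = 205.8; e = 206.9 − 205.8 = 1.1
T=85: Ĉ = -2.2 + 2.6·85 = 218.8; e = 217.9 − 218.8 = -0.9
T=90: Ĉ = -2.2 + 2.6·90 = 231.8; e = 231.4 − 231.8 = -0.4
Largest |e| is 1.4 at T = 75, residual 1.4.

T = 75, e = 1.4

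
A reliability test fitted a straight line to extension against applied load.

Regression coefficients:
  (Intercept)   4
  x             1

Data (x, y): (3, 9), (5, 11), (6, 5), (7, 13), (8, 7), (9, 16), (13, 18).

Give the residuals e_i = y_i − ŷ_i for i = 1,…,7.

2, 2, -5, 2, -5, 3, 1

x=3: ŷ = 4 + 3 = 7; e = 9 − 7 = 2
x=5: ŷ = 4 + 5 = 9; e = 11 − 9 = 2
x=6: ŷ = 4 + 6 = 10; e = 5 − 10 = -5
x=7: ŷ = 4 + 7 = 11; e = 13 − 11 = 2
x=8: ŷ = 4 + 8 = 12; e = 7 − 12 = -5
x=9: ŷ = 4 + 9 = 13; e = 16 − 13 = 3
x=13: ŷ = 4 + 13 = 17; e = 18 − 17 = 1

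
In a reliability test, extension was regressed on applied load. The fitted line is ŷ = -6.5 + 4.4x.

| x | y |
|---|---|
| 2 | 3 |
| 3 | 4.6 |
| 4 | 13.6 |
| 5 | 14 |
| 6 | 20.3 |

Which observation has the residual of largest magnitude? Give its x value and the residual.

x = 4, e = 2.5

x=2: ŷ = -6.5 + 4.4·2 = 2.3; e = 3 − 2.3 = 0.7
x=3: ŷ = -6.5 + 4.4·3 = 6.7; e = 4.6 − 6.7 = -2.1
x=4: ŷ = -6.5 + 4.4·4 = 11.1; e = 13.6 − 11.1 = 2.5
x=5: ŷ = -6.5 + 4.4·5 = 15.5; e = 14 − 15.5 = -1.5
x=6: ŷ = -6.5 + 4.4·6 = 19.9; e = 20.3 − 19.9 = 0.4
Largest |e| is 2.5 at x = 4, residual 2.5.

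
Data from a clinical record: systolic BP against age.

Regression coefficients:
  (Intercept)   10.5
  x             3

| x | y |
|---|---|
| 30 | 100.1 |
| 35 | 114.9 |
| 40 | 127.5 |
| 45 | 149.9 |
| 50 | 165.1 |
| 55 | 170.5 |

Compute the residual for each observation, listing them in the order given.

x=30: ŷ = 10.5 + 3·30 = 100.5; e = 100.1 − 100.5 = -0.4
x=35: ŷ = 10.5 + 3·35 = 115.5; e = 114.9 − 115.5 = -0.6
x=40: ŷ = 10.5 + 3·40 = 130.5; e = 127.5 − 130.5 = -3
x=45: ŷ = 10.5 + 3·45 = 145.5; e = 149.9 − 145.5 = 4.4
x=50: ŷ = 10.5 + 3·50 = 160.5; e = 165.1 − 160.5 = 4.6
x=55: ŷ = 10.5 + 3·55 = 175.5; e = 170.5 − 175.5 = -5

-0.4, -0.6, -3, 4.4, 4.6, -5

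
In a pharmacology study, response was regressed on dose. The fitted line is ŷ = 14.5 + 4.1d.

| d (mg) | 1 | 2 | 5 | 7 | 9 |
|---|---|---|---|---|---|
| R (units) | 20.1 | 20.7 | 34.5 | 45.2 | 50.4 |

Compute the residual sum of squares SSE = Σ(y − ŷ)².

d=1: ŷ = 14.5 + 4.1·1 = 18.6; e = 20.1 − 18.6 = 1.5
d=2: ŷ = 14.5 + 4.1·2 = 22.7; e = 20.7 − 22.7 = -2
d=5: ŷ = 14.5 + 4.1·5 = 35; e = 34.5 − 35 = -0.5
d=7: ŷ = 14.5 + 4.1·7 = 43.2; e = 45.2 − 43.2 = 2
d=9: ŷ = 14.5 + 4.1·9 = 51.4; e = 50.4 − 51.4 = -1
SSE = 2.25 + 4 + 0.25 + 4 + 1 = 11.5

SSE = 11.5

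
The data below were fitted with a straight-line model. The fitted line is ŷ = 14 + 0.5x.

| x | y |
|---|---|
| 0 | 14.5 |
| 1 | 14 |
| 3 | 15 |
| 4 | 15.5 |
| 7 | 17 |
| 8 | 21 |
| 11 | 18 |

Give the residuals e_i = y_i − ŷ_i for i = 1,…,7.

x=0: ŷ = 14 + 0.5·0 = 14; e = 14.5 − 14 = 0.5
x=1: ŷ = 14 + 0.5·1 = 14.5; e = 14 − 14.5 = -0.5
x=3: ŷ = 14 + 0.5·3 = 15.5; e = 15 − 15.5 = -0.5
x=4: ŷ = 14 + 0.5·4 = 16; e = 15.5 − 16 = -0.5
x=7: ŷ = 14 + 0.5·7 = 17.5; e = 17 − 17.5 = -0.5
x=8: ŷ = 14 + 0.5·8 = 18; e = 21 − 18 = 3
x=11: ŷ = 14 + 0.5·11 = 19.5; e = 18 − 19.5 = -1.5

0.5, -0.5, -0.5, -0.5, -0.5, 3, -1.5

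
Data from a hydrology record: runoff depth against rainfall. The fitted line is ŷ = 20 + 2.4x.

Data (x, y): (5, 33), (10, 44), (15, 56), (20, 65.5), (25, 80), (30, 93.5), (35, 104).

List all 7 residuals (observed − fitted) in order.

x=5: ŷ = 20 + 2.4·5 = 32; e = 33 − 32 = 1
x=10: ŷ = 20 + 2.4·10 = 44; e = 44 − 44 = 0
x=15: ŷ = 20 + 2.4·15 = 56; e = 56 − 56 = 0
x=20: ŷ = 20 + 2.4·20 = 68; e = 65.5 − 68 = -2.5
x=25: ŷ = 20 + 2.4·25 = 80; e = 80 − 80 = 0
x=30: ŷ = 20 + 2.4·30 = 92; e = 93.5 − 92 = 1.5
x=35: ŷ = 20 + 2.4·35 = 104; e = 104 − 104 = 0

1, 0, 0, -2.5, 0, 1.5, 0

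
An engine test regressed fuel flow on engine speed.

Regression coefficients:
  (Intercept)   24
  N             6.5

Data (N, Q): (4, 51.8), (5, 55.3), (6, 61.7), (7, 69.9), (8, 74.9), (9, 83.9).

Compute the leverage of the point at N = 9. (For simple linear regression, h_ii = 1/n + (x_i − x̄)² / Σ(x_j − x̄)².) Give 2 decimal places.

h = 0.52

N̄ = (4 + 5 + 6 + 7 + 8 + 9)/6 = 6.5
Σ(N − N̄)² = 6.25 + 2.25 + 0.25 + 0.25 + 2.25 + 6.25 = 17.5
h = 1/6 + (2.5)²/17.5 = 0.166667 + 0.357143 = 0.52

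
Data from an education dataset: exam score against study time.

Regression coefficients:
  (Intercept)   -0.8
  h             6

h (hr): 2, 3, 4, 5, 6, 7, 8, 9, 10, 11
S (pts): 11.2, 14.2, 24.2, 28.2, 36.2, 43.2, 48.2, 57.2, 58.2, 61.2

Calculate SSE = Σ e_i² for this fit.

SSE = 50

h=2: Ŝ = -0.8 + 6·2 = 11.2; e = 11.2 − 11.2 = 0
h=3: Ŝ = -0.8 + 6·3 = 17.2; e = 14.2 − 17.2 = -3
h=4: Ŝ = -0.8 + 6·4 = 23.2; e = 24.2 − 23.2 = 1
h=5: Ŝ = -0.8 + 6·5 = 29.2; e = 28.2 − 29.2 = -1
h=6: Ŝ = -0.8 + 6·6 = 35.2; e = 36.2 − 35.2 = 1
h=7: Ŝ = -0.8 + 6·7 = 41.2; e = 43.2 − 41.2 = 2
h=8: Ŝ = -0.8 + 6·8 = 47.2; e = 48.2 − 47.2 = 1
h=9: Ŝ = -0.8 + 6·9 = 53.2; e = 57.2 − 53.2 = 4
h=10: Ŝ = -0.8 + 6·10 = 59.2; e = 58.2 − 59.2 = -1
h=11: Ŝ = -0.8 + 6·11 = 65.2; e = 61.2 − 65.2 = -4
SSE = 0 + 9 + 1 + 1 + 1 + 4 + 1 + 16 + 1 + 16 = 50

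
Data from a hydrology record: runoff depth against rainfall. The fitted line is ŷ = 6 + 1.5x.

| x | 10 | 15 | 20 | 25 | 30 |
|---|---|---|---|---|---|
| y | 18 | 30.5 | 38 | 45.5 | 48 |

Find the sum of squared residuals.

SSE = 30

x=10: ŷ = 6 + 1.5·10 = 21; e = 18 − 21 = -3
x=15: ŷ = 6 + 1.5·15 = 28.5; e = 30.5 − 28.5 = 2
x=20: ŷ = 6 + 1.5·20 = 36; e = 38 − 36 = 2
x=25: ŷ = 6 + 1.5·25 = 43.5; e = 45.5 − 43.5 = 2
x=30: ŷ = 6 + 1.5·30 = 51; e = 48 − 51 = -3
SSE = 9 + 4 + 4 + 4 + 9 = 30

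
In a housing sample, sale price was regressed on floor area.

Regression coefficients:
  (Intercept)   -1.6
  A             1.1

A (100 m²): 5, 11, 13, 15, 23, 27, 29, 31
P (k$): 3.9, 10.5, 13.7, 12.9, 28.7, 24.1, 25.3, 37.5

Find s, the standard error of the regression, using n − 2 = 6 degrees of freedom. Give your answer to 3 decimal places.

A=5: P̂ = -1.6 + 1.1·5 = 3.9; r = 3.9 − 3.9 = 0
A=11: P̂ = -1.6 + 1.1·11 = 10.5; r = 10.5 − 10.5 = 0
A=13: P̂ = -1.6 + 1.1·13 = 12.7; r = 13.7 − 12.7 = 1
A=15: P̂ = -1.6 + 1.1·15 = 14.9; r = 12.9 − 14.9 = -2
A=23: P̂ = -1.6 + 1.1·23 = 23.7; r = 28.7 − 23.7 = 5
A=27: P̂ = -1.6 + 1.1·27 = 28.1; r = 24.1 − 28.1 = -4
A=29: P̂ = -1.6 + 1.1·29 = 30.3; r = 25.3 − 30.3 = -5
A=31: P̂ = -1.6 + 1.1·31 = 32.5; r = 37.5 − 32.5 = 5
SSE = 0 + 0 + 1 + 4 + 25 + 16 + 25 + 25 = 96
s = √(96/6) = √16 ≈ 4.000

s = 4.000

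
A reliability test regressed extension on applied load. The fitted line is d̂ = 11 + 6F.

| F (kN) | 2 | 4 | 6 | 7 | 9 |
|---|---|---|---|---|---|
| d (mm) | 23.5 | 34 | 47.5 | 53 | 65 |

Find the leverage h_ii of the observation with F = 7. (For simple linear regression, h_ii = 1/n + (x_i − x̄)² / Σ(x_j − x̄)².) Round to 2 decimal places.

F̄ = (2 + 4 + 6 + 7 + 9)/5 = 5.6
Σ(F − F̄)² = 12.96 + 2.56 + 0.16 + 1.96 + 11.56 = 29.2
h = 1/5 + (1.4)²/29.2 = 0.2 + 0.0671233 = 0.27

h = 0.27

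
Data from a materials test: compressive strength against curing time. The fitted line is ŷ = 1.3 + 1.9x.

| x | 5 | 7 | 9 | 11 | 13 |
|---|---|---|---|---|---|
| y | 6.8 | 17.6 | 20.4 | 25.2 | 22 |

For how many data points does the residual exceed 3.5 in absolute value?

x=5: ŷ = 1.3 + 1.9·5 = 10.8; e = 6.8 − 10.8 = -4
x=7: ŷ = 1.3 + 1.9·7 = 14.6; e = 17.6 − 14.6 = 3
x=9: ŷ = 1.3 + 1.9·9 = 18.4; e = 20.4 − 18.4 = 2
x=11: ŷ = 1.3 + 1.9·11 = 22.2; e = 25.2 − 22.2 = 3
x=13: ŷ = 1.3 + 1.9·13 = 26; e = 22 − 26 = -4
|e| > 3.5: x=5 (|e|=4), x=13 (|e|=4) → 2

2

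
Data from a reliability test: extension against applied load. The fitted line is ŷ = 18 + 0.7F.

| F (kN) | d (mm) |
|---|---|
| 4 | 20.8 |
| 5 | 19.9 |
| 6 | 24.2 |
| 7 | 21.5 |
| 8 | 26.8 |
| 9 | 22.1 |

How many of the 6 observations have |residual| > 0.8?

F=4: ŷ = 18 + 0.7·4 = 20.8; r = 20.8 − 20.8 = 0
F=5: ŷ = 18 + 0.7·5 = 21.5; r = 19.9 − 21.5 = -1.6
F=6: ŷ = 18 + 0.7·6 = 22.2; r = 24.2 − 22.2 = 2
F=7: ŷ = 18 + 0.7·7 = 22.9; r = 21.5 − 22.9 = -1.4
F=8: ŷ = 18 + 0.7·8 = 23.6; r = 26.8 − 23.6 = 3.2
F=9: ŷ = 18 + 0.7·9 = 24.3; r = 22.1 − 24.3 = -2.2
|r| > 0.8: F=5 (|r|=1.6), F=6 (|r|=2), F=7 (|r|=1.4), F=8 (|r|=3.2), F=9 (|r|=2.2) → 5

5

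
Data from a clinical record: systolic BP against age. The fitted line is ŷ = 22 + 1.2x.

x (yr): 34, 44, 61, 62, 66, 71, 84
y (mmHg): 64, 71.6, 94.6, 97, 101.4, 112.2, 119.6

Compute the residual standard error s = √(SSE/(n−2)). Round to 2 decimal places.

s = 3.09

x=34: ŷ = 22 + 1.2·34 = 62.8; e = 64 − 62.8 = 1.2
x=44: ŷ = 22 + 1.2·44 = 74.8; e = 71.6 − 74.8 = -3.2
x=61: ŷ = 22 + 1.2·61 = 95.2; e = 94.6 − 95.2 = -0.6
x=62: ŷ = 22 + 1.2·62 = 96.4; e = 97 − 96.4 = 0.6
x=66: ŷ = 22 + 1.2·66 = 101.2; e = 101.4 − 101.2 = 0.2
x=71: ŷ = 22 + 1.2·71 = 107.2; e = 112.2 − 107.2 = 5
x=84: ŷ = 22 + 1.2·84 = 122.8; e = 119.6 − 122.8 = -3.2
SSE = 1.44 + 10.24 + 0.36 + 0.36 + 0.04 + 25 + 10.24 = 47.68
s = √(47.68/5) = √9.536 ≈ 3.09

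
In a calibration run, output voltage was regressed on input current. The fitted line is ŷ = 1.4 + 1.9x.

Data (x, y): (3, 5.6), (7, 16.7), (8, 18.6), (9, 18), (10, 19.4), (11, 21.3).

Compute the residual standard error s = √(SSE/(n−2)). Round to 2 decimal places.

s = 1.77

x=3: ŷ = 1.4 + 1.9·3 = 7.1; r = 5.6 − 7.1 = -1.5
x=7: ŷ = 1.4 + 1.9·7 = 14.7; r = 16.7 − 14.7 = 2
x=8: ŷ = 1.4 + 1.9·8 = 16.6; r = 18.6 − 16.6 = 2
x=9: ŷ = 1.4 + 1.9·9 = 18.5; r = 18 − 18.5 = -0.5
x=10: ŷ = 1.4 + 1.9·10 = 20.4; r = 19.4 − 20.4 = -1
x=11: ŷ = 1.4 + 1.9·11 = 22.3; r = 21.3 − 22.3 = -1
SSE = 2.25 + 4 + 4 + 0.25 + 1 + 1 = 12.5
s = √(12.5/4) = √3.125 ≈ 1.77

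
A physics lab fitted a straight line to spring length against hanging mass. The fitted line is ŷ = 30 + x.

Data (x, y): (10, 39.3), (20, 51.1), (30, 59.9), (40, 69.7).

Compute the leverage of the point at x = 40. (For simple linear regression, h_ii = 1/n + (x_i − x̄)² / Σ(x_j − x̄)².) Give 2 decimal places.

x̄ = (10 + 20 + 30 + 40)/4 = 25
Σ(x − x̄)² = 225 + 25 + 25 + 225 = 500
h = 1/4 + (15)²/500 = 0.25 + 0.45 = 0.70

h = 0.70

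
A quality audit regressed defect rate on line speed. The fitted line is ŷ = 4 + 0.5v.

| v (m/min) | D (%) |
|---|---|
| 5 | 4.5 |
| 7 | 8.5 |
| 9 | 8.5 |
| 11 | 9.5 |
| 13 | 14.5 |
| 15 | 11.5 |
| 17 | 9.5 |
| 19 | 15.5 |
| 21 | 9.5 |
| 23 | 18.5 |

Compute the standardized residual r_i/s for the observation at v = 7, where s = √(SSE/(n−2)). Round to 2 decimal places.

v=5: ŷ = 4 + 0.5·5 = 6.5; r = 4.5 − 6.5 = -2
v=7: ŷ = 4 + 0.5·7 = 7.5; r = 8.5 − 7.5 = 1
v=9: ŷ = 4 + 0.5·9 = 8.5; r = 8.5 − 8.5 = 0
v=11: ŷ = 4 + 0.5·11 = 9.5; r = 9.5 − 9.5 = 0
v=13: ŷ = 4 + 0.5·13 = 10.5; r = 14.5 − 10.5 = 4
v=15: ŷ = 4 + 0.5·15 = 11.5; r = 11.5 − 11.5 = 0
v=17: ŷ = 4 + 0.5·17 = 12.5; r = 9.5 − 12.5 = -3
v=19: ŷ = 4 + 0.5·19 = 13.5; r = 15.5 − 13.5 = 2
v=21: ŷ = 4 + 0.5·21 = 14.5; r = 9.5 − 14.5 = -5
v=23: ŷ = 4 + 0.5·23 = 15.5; r = 18.5 − 15.5 = 3
SSE = 4 + 1 + 0 + 0 + 16 + 0 + 9 + 4 + 25 + 9 = 68
s = √(68/8) = 2.91548
r/s = 1 / 2.91548 = 0.34

0.34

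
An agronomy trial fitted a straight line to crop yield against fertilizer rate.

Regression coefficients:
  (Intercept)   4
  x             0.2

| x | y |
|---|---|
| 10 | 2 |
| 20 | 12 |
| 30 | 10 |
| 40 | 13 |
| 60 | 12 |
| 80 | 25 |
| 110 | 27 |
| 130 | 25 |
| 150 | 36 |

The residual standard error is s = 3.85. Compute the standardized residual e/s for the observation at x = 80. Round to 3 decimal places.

1.299

ŷ = 4 + 0.2·80 = 20
e = 25 − 20 = 5
e/s = 5 / 3.85 = 1.299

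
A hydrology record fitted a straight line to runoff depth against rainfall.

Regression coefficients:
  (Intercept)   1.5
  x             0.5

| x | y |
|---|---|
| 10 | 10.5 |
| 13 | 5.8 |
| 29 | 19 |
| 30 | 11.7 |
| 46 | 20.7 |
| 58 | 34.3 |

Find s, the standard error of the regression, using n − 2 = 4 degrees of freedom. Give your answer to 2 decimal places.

s = 4.52

x=10: ŷ = 1.5 + 0.5·10 = 6.5; r = 10.5 − 6.5 = 4
x=13: ŷ = 1.5 + 0.5·13 = 8; r = 5.8 − 8 = -2.2
x=29: ŷ = 1.5 + 0.5·29 = 16; r = 19 − 16 = 3
x=30: ŷ = 1.5 + 0.5·30 = 16.5; r = 11.7 − 16.5 = -4.8
x=46: ŷ = 1.5 + 0.5·46 = 24.5; r = 20.7 − 24.5 = -3.8
x=58: ŷ = 1.5 + 0.5·58 = 30.5; r = 34.3 − 30.5 = 3.8
SSE = 16 + 4.84 + 9 + 23.04 + 14.44 + 14.44 = 81.76
s = √(81.76/4) = √20.44 ≈ 4.52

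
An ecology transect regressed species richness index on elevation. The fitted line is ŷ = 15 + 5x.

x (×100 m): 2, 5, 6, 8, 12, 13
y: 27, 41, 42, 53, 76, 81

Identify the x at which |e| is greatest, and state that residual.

x=2: ŷ = 15 + 5·2 = 25; e = 27 − 25 = 2
x=5: ŷ = 15 + 5·5 = 40; e = 41 − 40 = 1
x=6: ŷ = 15 + 5·6 = 45; e = 42 − 45 = -3
x=8: ŷ = 15 + 5·8 = 55; e = 53 − 55 = -2
x=12: ŷ = 15 + 5·12 = 75; e = 76 − 75 = 1
x=13: ŷ = 15 + 5·13 = 80; e = 81 − 80 = 1
Largest |e| is 3 at x = 6, residual -3.

x = 6, e = -3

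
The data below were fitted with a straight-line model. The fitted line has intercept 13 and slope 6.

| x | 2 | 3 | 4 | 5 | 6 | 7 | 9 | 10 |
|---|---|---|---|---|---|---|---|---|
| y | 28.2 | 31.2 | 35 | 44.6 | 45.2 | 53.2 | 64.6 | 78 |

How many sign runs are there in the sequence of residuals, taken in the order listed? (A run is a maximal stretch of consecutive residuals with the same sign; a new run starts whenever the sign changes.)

5 runs

x=2: ŷ = 13 + 6·2 = 25; e = 28.2 − 25 = 3.2
x=3: ŷ = 13 + 6·3 = 31; e = 31.2 − 31 = 0.2
x=4: ŷ = 13 + 6·4 = 37; e = 35 − 37 = -2
x=5: ŷ = 13 + 6·5 = 43; e = 44.6 − 43 = 1.6
x=6: ŷ = 13 + 6·6 = 49; e = 45.2 − 49 = -3.8
x=7: ŷ = 13 + 6·7 = 55; e = 53.2 − 55 = -1.8
x=9: ŷ = 13 + 6·9 = 67; e = 64.6 − 67 = -2.4
x=10: ŷ = 13 + 6·10 = 73; e = 78 − 73 = 5
Signs: + + − + − − − +
Runs: +×2, −×1, +×1, −×3, +×1 → 5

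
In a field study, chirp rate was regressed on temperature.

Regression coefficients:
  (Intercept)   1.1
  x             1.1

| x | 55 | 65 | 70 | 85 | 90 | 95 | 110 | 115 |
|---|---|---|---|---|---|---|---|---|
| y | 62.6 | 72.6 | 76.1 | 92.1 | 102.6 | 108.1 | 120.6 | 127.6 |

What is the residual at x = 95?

ŷ = 1.1 + 1.1·95 = 105.6
e = 108.1 − 105.6 = 2.5

e = 2.5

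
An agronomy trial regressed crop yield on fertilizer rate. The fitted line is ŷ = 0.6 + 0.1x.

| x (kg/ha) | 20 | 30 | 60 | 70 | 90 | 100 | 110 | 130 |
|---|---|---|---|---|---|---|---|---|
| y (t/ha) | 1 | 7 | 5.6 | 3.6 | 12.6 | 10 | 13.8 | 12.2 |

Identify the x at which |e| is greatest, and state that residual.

x=20: ŷ = 0.6 + 0.1·20 = 2.6; e = 1 − 2.6 = -1.6
x=30: ŷ = 0.6 + 0.1·30 = 3.6; e = 7 − 3.6 = 3.4
x=60: ŷ = 0.6 + 0.1·60 = 6.6; e = 5.6 − 6.6 = -1
x=70: ŷ = 0.6 + 0.1·70 = 7.6; e = 3.6 − 7.6 = -4
x=90: ŷ = 0.6 + 0.1·90 = 9.6; e = 12.6 − 9.6 = 3
x=100: ŷ = 0.6 + 0.1·100 = 10.6; e = 10 − 10.6 = -0.6
x=110: ŷ = 0.6 + 0.1·110 = 11.6; e = 13.8 − 11.6 = 2.2
x=130: ŷ = 0.6 + 0.1·130 = 13.6; e = 12.2 − 13.6 = -1.4
Largest |e| is 4 at x = 70, residual -4.

x = 70, e = -4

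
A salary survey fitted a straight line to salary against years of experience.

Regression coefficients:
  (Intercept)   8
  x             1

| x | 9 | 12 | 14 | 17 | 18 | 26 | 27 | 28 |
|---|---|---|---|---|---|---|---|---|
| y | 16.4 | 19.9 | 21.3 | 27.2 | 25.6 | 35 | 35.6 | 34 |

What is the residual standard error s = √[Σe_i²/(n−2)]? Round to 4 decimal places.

x=9: ŷ = 8 + 9 = 17; e = 16.4 − 17 = -0.6
x=12: ŷ = 8 + 12 = 20; e = 19.9 − 20 = -0.1
x=14: ŷ = 8 + 14 = 22; e = 21.3 − 22 = -0.7
x=17: ŷ = 8 + 17 = 25; e = 27.2 − 25 = 2.2
x=18: ŷ = 8 + 18 = 26; e = 25.6 − 26 = -0.4
x=26: ŷ = 8 + 26 = 34; e = 35 − 34 = 1
x=27: ŷ = 8 + 27 = 35; e = 35.6 − 35 = 0.6
x=28: ŷ = 8 + 28 = 36; e = 34 − 36 = -2
SSE = 0.36 + 0.01 + 0.49 + 4.84 + 0.16 + 1 + 0.36 + 4 = 11.22
s = √(11.22/6) = √1.87 ≈ 1.3675

s = 1.3675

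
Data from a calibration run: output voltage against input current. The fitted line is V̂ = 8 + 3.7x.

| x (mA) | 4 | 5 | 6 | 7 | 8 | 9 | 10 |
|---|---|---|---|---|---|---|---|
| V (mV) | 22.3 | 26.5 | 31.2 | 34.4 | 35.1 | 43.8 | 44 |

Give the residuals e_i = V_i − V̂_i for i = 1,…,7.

x=4: V̂ = 8 + 3.7·4 = 22.8; e = 22.3 − 22.8 = -0.5
x=5: V̂ = 8 + 3.7·5 = 26.5; e = 26.5 − 26.5 = 0
x=6: V̂ = 8 + 3.7·6 = 30.2; e = 31.2 − 30.2 = 1
x=7: V̂ = 8 + 3.7·7 = 33.9; e = 34.4 − 33.9 = 0.5
x=8: V̂ = 8 + 3.7·8 = 37.6; e = 35.1 − 37.6 = -2.5
x=9: V̂ = 8 + 3.7·9 = 41.3; e = 43.8 − 41.3 = 2.5
x=10: V̂ = 8 + 3.7·10 = 45; e = 44 − 45 = -1

-0.5, 0, 1, 0.5, -2.5, 2.5, -1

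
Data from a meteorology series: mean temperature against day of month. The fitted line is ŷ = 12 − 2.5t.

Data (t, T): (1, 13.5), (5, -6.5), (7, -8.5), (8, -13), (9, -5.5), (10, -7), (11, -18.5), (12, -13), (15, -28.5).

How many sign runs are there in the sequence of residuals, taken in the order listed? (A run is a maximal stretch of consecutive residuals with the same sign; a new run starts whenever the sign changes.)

6 runs

t=1: ŷ = 12 − 2.5·1 = 9.5; e = 13.5 − 9.5 = 4
t=5: ŷ = 12 − 2.5·5 = -0.5; e = -6.5 − (-0.5) = -6
t=7: ŷ = 12 − 2.5·7 = -5.5; e = -8.5 − (-5.5) = -3
t=8: ŷ = 12 − 2.5·8 = -8; e = -13 − (-8) = -5
t=9: ŷ = 12 − 2.5·9 = -10.5; e = -5.5 − (-10.5) = 5
t=10: ŷ = 12 − 2.5·10 = -13; e = -7 − (-13) = 6
t=11: ŷ = 12 − 2.5·11 = -15.5; e = -18.5 − (-15.5) = -3
t=12: ŷ = 12 − 2.5·12 = -18; e = -13 − (-18) = 5
t=15: ŷ = 12 − 2.5·15 = -25.5; e = -28.5 − (-25.5) = -3
Signs: + − − − + + − + −
Runs: +×1, −×3, +×2, −×1, +×1, −×1 → 6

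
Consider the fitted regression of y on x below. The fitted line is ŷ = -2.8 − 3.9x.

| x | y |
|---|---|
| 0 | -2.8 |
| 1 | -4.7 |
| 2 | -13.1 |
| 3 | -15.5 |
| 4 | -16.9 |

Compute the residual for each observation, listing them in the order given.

x=0: ŷ = -2.8 − 3.9·0 = -2.8; r = -2.8 − (-2.8) = 0
x=1: ŷ = -2.8 − 3.9·1 = -6.7; r = -4.7 − (-6.7) = 2
x=2: ŷ = -2.8 − 3.9·2 = -10.6; r = -13.1 − (-10.6) = -2.5
x=3: ŷ = -2.8 − 3.9·3 = -14.5; r = -15.5 − (-14.5) = -1
x=4: ŷ = -2.8 − 3.9·4 = -18.4; r = -16.9 − (-18.4) = 1.5

0, 2, -2.5, -1, 1.5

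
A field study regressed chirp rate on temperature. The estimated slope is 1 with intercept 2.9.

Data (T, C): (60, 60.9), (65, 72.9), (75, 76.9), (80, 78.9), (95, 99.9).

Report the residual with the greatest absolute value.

r = 5

T=60: Ĉ = 2.9 + 60 = 62.9; r = 60.9 − 62.9 = -2
T=65: Ĉ = 2.9 + 65 = 67.9; r = 72.9 − 67.9 = 5
T=75: Ĉ = 2.9 + 75 = 77.9; r = 76.9 − 77.9 = -1
T=80: Ĉ = 2.9 + 80 = 82.9; r = 78.9 − 82.9 = -4
T=95: Ĉ = 2.9 + 95 = 97.9; r = 99.9 − 97.9 = 2
Largest |r| is 5 at T = 65, residual 5.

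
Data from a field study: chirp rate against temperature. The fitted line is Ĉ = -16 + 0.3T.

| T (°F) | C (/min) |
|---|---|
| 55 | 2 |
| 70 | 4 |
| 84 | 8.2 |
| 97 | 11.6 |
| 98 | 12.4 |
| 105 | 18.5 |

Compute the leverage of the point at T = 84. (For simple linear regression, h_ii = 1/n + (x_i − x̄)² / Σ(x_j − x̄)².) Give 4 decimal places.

T̄ = (55 + 70 + 84 + 97 + 98 + 105)/6 = 84.8333
Σ(T − T̄)² = 890.028 + 220.028 + 0.694444 + 148.028 + 173.361 + 406.694 = 1838.83
h = 1/6 + (-0.833333)²/1838.83 = 0.166667 + 0.000377655 = 0.1670

h = 0.1670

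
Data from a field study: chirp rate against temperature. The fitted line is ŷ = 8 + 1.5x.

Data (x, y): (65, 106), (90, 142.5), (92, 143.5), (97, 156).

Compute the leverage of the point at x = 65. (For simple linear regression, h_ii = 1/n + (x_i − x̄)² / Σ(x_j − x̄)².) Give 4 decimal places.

h = 0.9682

x̄ = (65 + 90 + 92 + 97)/4 = 86
Σ(x − x̄)² = 441 + 16 + 36 + 121 = 614
h = 1/4 + (-21)²/614 = 0.25 + 0.718241 = 0.9682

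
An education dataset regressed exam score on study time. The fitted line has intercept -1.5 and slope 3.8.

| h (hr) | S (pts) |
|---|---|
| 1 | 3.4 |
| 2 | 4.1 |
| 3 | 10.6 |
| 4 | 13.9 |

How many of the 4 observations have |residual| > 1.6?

h=1: Ŝ = -1.5 + 3.8·1 = 2.3; e = 3.4 − 2.3 = 1.1
h=2: Ŝ = -1.5 + 3.8·2 = 6.1; e = 4.1 − 6.1 = -2
h=3: Ŝ = -1.5 + 3.8·3 = 9.9; e = 10.6 − 9.9 = 0.7
h=4: Ŝ = -1.5 + 3.8·4 = 13.7; e = 13.9 − 13.7 = 0.2
|e| > 1.6: h=2 (|e|=2) → 1

1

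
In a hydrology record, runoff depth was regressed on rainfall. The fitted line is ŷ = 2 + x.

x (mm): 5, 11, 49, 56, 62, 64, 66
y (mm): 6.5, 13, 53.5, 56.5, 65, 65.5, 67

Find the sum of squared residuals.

x=5: ŷ = 2 + 5 = 7; r = 6.5 − 7 = -0.5
x=11: ŷ = 2 + 11 = 13; r = 13 − 13 = 0
x=49: ŷ = 2 + 49 = 51; r = 53.5 − 51 = 2.5
x=56: ŷ = 2 + 56 = 58; r = 56.5 − 58 = -1.5
x=62: ŷ = 2 + 62 = 64; r = 65 − 64 = 1
x=64: ŷ = 2 + 64 = 66; r = 65.5 − 66 = -0.5
x=66: ŷ = 2 + 66 = 68; r = 67 − 68 = -1
SSE = 0.25 + 0 + 6.25 + 2.25 + 1 + 0.25 + 1 = 11

SSE = 11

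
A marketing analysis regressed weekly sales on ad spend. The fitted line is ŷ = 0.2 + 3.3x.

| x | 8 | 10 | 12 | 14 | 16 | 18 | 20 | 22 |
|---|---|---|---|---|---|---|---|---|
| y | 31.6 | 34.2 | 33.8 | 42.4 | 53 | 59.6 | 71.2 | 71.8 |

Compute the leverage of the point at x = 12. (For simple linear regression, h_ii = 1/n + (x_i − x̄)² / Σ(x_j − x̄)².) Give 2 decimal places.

h = 0.18

x̄ = (8 + 10 + 12 + 14 + 16 + 18 + 20 + 22)/8 = 15
Σ(x − x̄)² = 49 + 25 + 9 + 1 + 1 + 9 + 25 + 49 = 168
h = 1/8 + (-3)²/168 = 0.125 + 0.0535714 = 0.18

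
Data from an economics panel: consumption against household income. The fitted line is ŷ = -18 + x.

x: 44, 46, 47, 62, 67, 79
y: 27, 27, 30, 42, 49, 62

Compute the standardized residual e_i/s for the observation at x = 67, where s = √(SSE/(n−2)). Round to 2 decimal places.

x=44: ŷ = -18 + 44 = 26; e = 27 − 26 = 1
x=46: ŷ = -18 + 46 = 28; e = 27 − 28 = -1
x=47: ŷ = -18 + 47 = 29; e = 30 − 29 = 1
x=62: ŷ = -18 + 62 = 44; e = 42 − 44 = -2
x=67: ŷ = -18 + 67 = 49; e = 49 − 49 = 0
x=79: ŷ = -18 + 79 = 61; e = 62 − 61 = 1
SSE = 1 + 1 + 1 + 4 + 0 + 1 = 8
s = √(8/4) = 1.41421
e/s = 0 / 1.41421 = 0.00

0.00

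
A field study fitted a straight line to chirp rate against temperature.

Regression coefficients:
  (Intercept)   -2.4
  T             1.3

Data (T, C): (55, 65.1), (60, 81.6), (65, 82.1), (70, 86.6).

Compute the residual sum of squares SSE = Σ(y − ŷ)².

SSE = 56

T=55: ŷ = -2.4 + 1.3·55 = 69.1; r = 65.1 − 69.1 = -4
T=60: ŷ = -2.4 + 1.3·60 = 75.6; r = 81.6 − 75.6 = 6
T=65: ŷ = -2.4 + 1.3·65 = 82.1; r = 82.1 − 82.1 = 0
T=70: ŷ = -2.4 + 1.3·70 = 88.6; r = 86.6 − 88.6 = -2
SSE = 16 + 36 + 0 + 4 = 56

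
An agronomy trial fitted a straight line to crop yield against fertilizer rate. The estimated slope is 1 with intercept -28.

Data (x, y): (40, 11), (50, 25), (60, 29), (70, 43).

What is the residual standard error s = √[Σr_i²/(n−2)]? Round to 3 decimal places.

s = 3.162

x=40: ŷ = -28 + 40 = 12; r = 11 − 12 = -1
x=50: ŷ = -28 + 50 = 22; r = 25 − 22 = 3
x=60: ŷ = -28 + 60 = 32; r = 29 − 32 = -3
x=70: ŷ = -28 + 70 = 42; r = 43 − 42 = 1
SSE = 1 + 9 + 9 + 1 = 20
s = √(20/2) = √10 ≈ 3.162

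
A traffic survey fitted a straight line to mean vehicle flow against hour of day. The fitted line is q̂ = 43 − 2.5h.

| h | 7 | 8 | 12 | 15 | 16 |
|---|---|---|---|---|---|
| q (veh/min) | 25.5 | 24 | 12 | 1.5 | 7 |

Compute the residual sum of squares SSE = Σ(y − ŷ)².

SSE = 34

h=7: q̂ = 43 − 2.5·7 = 25.5; e = 25.5 − 25.5 = 0
h=8: q̂ = 43 − 2.5·8 = 23; e = 24 − 23 = 1
h=12: q̂ = 43 − 2.5·12 = 13; e = 12 − 13 = -1
h=15: q̂ = 43 − 2.5·15 = 5.5; e = 1.5 − 5.5 = -4
h=16: q̂ = 43 − 2.5·16 = 3; e = 7 − 3 = 4
SSE = 0 + 1 + 1 + 16 + 16 = 34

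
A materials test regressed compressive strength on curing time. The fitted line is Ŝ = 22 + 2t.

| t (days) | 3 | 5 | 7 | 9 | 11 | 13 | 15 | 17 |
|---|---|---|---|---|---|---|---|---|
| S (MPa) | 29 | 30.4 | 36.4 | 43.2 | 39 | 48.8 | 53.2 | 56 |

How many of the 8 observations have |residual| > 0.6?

t=3: Ŝ = 22 + 2·3 = 28; e = 29 − 28 = 1
t=5: Ŝ = 22 + 2·5 = 32; e = 30.4 − 32 = -1.6
t=7: Ŝ = 22 + 2·7 = 36; e = 36.4 − 36 = 0.4
t=9: Ŝ = 22 + 2·9 = 40; e = 43.2 − 40 = 3.2
t=11: Ŝ = 22 + 2·11 = 44; e = 39 − 44 = -5
t=13: Ŝ = 22 + 2·13 = 48; e = 48.8 − 48 = 0.8
t=15: Ŝ = 22 + 2·15 = 52; e = 53.2 − 52 = 1.2
t=17: Ŝ = 22 + 2·17 = 56; e = 56 − 56 = 0
|e| > 0.6: t=3 (|e|=1), t=5 (|e|=1.6), t=9 (|e|=3.2), t=11 (|e|=5), t=13 (|e|=0.8), t=15 (|e|=1.2) → 6

6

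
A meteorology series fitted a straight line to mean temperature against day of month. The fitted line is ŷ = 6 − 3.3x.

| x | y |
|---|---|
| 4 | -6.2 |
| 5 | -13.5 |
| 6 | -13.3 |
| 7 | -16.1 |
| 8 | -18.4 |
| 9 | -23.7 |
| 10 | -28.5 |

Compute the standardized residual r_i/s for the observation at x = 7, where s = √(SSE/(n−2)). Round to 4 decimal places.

0.5345

x=4: ŷ = 6 − 3.3·4 = -7.2; r = -6.2 − (-7.2) = 1
x=5: ŷ = 6 − 3.3·5 = -10.5; r = -13.5 − (-10.5) = -3
x=6: ŷ = 6 − 3.3·6 = -13.8; r = -13.3 − (-13.8) = 0.5
x=7: ŷ = 6 − 3.3·7 = -17.1; r = -16.1 − (-17.1) = 1
x=8: ŷ = 6 − 3.3·8 = -20.4; r = -18.4 − (-20.4) = 2
x=9: ŷ = 6 − 3.3·9 = -23.7; r = -23.7 − (-23.7) = 0
x=10: ŷ = 6 − 3.3·10 = -27; r = -28.5 − (-27) = -1.5
SSE = 1 + 9 + 0.25 + 1 + 4 + 0 + 2.25 = 17.5
s = √(17.5/5) = 1.87083
r/s = 1 / 1.87083 = 0.5345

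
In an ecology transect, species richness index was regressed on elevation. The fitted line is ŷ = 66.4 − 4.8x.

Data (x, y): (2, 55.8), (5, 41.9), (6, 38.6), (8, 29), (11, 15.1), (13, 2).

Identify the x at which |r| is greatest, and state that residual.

x = 13, r = -2

x=2: ŷ = 66.4 − 4.8·2 = 56.8; r = 55.8 − 56.8 = -1
x=5: ŷ = 66.4 − 4.8·5 = 42.4; r = 41.9 − 42.4 = -0.5
x=6: ŷ = 66.4 − 4.8·6 = 37.6; r = 38.6 − 37.6 = 1
x=8: ŷ = 66.4 − 4.8·8 = 28; r = 29 − 28 = 1
x=11: ŷ = 66.4 − 4.8·11 = 13.6; r = 15.1 − 13.6 = 1.5
x=13: ŷ = 66.4 − 4.8·13 = 4; r = 2 − 4 = -2
Largest |r| is 2 at x = 13, residual -2.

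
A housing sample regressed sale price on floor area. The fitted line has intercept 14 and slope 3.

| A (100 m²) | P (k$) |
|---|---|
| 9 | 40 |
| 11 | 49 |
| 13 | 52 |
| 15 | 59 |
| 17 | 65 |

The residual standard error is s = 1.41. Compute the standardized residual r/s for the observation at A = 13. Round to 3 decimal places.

-0.709

ŷ = 14 + 3·13 = 53
r = 52 − 53 = -1
r/s = -1 / 1.41 = -0.709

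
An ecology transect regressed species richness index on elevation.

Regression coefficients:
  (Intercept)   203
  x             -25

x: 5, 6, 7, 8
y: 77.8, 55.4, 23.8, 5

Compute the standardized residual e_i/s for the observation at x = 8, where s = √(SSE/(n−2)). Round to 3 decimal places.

x=5: ŷ = 203 − 25·5 = 78; e = 77.8 − 78 = -0.2
x=6: ŷ = 203 − 25·6 = 53; e = 55.4 − 53 = 2.4
x=7: ŷ = 203 − 25·7 = 28; e = 23.8 − 28 = -4.2
x=8: ŷ = 203 − 25·8 = 3; e = 5 − 3 = 2
SSE = 0.04 + 5.76 + 17.64 + 4 = 27.44
s = √(27.44/2) = 3.70405
e/s = 2 / 3.70405 = 0.540

0.540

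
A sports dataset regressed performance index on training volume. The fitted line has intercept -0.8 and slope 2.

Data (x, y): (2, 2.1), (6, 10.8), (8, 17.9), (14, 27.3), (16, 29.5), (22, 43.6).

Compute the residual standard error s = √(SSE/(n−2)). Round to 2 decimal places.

x=2: ŷ = -0.8 + 2·2 = 3.2; r = 2.1 − 3.2 = -1.1
x=6: ŷ = -0.8 + 2·6 = 11.2; r = 10.8 − 11.2 = -0.4
x=8: ŷ = -0.8 + 2·8 = 15.2; r = 17.9 − 15.2 = 2.7
x=14: ŷ = -0.8 + 2·14 = 27.2; r = 27.3 − 27.2 = 0.1
x=16: ŷ = -0.8 + 2·16 = 31.2; r = 29.5 − 31.2 = -1.7
x=22: ŷ = -0.8 + 2·22 = 43.2; r = 43.6 − 43.2 = 0.4
SSE = 1.21 + 0.16 + 7.29 + 0.01 + 2.89 + 0.16 = 11.72
s = √(11.72/4) = √2.93 ≈ 1.71

s = 1.71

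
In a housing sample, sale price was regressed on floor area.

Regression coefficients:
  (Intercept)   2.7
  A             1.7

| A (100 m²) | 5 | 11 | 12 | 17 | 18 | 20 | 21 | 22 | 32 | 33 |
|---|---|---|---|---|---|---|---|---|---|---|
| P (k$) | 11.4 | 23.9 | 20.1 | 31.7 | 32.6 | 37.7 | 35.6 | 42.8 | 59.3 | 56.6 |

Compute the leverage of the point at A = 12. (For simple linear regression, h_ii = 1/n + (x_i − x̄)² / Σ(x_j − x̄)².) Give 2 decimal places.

Ā = (5 + 11 + 12 + 17 + 18 + 20 + 21 + 22 + 32 + 33)/10 = 19.1
Σ(A − Ā)² = 198.81 + 65.61 + 50.41 + 4.41 + 1.21 + 0.81 + 3.61 + 8.41 + 166.41 + 193.21 = 692.9
h = 1/10 + (-7.1)²/692.9 = 0.1 + 0.0727522 = 0.17

h = 0.17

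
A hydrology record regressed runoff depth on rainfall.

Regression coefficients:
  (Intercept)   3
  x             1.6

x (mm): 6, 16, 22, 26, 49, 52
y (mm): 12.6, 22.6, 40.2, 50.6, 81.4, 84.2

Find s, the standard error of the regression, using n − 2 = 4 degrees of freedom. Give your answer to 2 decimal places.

x=6: ŷ = 3 + 1.6·6 = 12.6; r = 12.6 − 12.6 = 0
x=16: ŷ = 3 + 1.6·16 = 28.6; r = 22.6 − 28.6 = -6
x=22: ŷ = 3 + 1.6·22 = 38.2; r = 40.2 − 38.2 = 2
x=26: ŷ = 3 + 1.6·26 = 44.6; r = 50.6 − 44.6 = 6
x=49: ŷ = 3 + 1.6·49 = 81.4; r = 81.4 − 81.4 = 0
x=52: ŷ = 3 + 1.6·52 = 86.2; r = 84.2 − 86.2 = -2
SSE = 0 + 36 + 4 + 36 + 0 + 4 = 80
s = √(80/4) = √20 ≈ 4.47

s = 4.47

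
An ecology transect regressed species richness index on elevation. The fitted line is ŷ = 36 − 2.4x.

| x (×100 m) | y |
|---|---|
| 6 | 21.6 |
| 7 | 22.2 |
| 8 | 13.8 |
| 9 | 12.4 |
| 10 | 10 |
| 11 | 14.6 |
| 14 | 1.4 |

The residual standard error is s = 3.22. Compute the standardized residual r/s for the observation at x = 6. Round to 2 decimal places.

ŷ = 36 − 2.4·6 = 21.6
r = 21.6 − 21.6 = 0
r/s = 0 / 3.22 = 0.00

0.00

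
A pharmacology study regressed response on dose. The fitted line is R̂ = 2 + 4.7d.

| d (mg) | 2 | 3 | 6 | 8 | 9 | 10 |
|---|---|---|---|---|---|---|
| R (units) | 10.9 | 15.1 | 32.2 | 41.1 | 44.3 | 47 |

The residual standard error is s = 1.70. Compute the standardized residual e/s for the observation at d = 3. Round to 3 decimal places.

-0.588

R̂ = 2 + 4.7·3 = 16.1
e = 15.1 − 16.1 = -1
e/s = -1 / 1.70 = -0.588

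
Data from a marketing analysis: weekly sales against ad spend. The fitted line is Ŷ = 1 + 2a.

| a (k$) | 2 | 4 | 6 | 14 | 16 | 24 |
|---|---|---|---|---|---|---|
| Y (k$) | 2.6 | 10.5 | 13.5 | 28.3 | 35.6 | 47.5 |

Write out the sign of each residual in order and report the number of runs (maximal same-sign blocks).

a=2: Ŷ = 1 + 2·2 = 5; r = 2.6 − 5 = -2.4
a=4: Ŷ = 1 + 2·4 = 9; r = 10.5 − 9 = 1.5
a=6: Ŷ = 1 + 2·6 = 13; r = 13.5 − 13 = 0.5
a=14: Ŷ = 1 + 2·14 = 29; r = 28.3 − 29 = -0.7
a=16: Ŷ = 1 + 2·16 = 33; r = 35.6 − 33 = 2.6
a=24: Ŷ = 1 + 2·24 = 49; r = 47.5 − 49 = -1.5
Signs: − + + − + −
Runs: −×1, +×2, −×1, +×1, −×1 → 5

5 runs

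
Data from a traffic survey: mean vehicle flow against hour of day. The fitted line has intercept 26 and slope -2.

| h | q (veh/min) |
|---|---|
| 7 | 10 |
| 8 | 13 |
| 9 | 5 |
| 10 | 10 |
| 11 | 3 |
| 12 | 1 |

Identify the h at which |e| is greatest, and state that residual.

h = 10, e = 4

h=7: ŷ = 26 − 2·7 = 12; e = 10 − 12 = -2
h=8: ŷ = 26 − 2·8 = 10; e = 13 − 10 = 3
h=9: ŷ = 26 − 2·9 = 8; e = 5 − 8 = -3
h=10: ŷ = 26 − 2·10 = 6; e = 10 − 6 = 4
h=11: ŷ = 26 − 2·11 = 4; e = 3 − 4 = -1
h=12: ŷ = 26 − 2·12 = 2; e = 1 − 2 = -1
Largest |e| is 4 at h = 10, residual 4.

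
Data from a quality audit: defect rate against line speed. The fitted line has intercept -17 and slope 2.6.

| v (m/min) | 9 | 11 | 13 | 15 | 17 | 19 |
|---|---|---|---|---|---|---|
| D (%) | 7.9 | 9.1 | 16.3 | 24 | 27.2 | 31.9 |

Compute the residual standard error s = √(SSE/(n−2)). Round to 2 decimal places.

s = 1.80

v=9: D̂ = -17 + 2.6·9 = 6.4; r = 7.9 − 6.4 = 1.5
v=11: D̂ = -17 + 2.6·11 = 11.6; r = 9.1 − 11.6 = -2.5
v=13: D̂ = -17 + 2.6·13 = 16.8; r = 16.3 − 16.8 = -0.5
v=15: D̂ = -17 + 2.6·15 = 22; r = 24 − 22 = 2
v=17: D̂ = -17 + 2.6·17 = 27.2; r = 27.2 − 27.2 = 0
v=19: D̂ = -17 + 2.6·19 = 32.4; r = 31.9 − 32.4 = -0.5
SSE = 2.25 + 6.25 + 0.25 + 4 + 0 + 0.25 = 13
s = √(13/4) = √3.25 ≈ 1.80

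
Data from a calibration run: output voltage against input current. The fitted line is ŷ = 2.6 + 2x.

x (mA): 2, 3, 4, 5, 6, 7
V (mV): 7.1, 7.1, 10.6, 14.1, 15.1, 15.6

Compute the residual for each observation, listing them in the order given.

x=2: ŷ = 2.6 + 2·2 = 6.6; r = 7.1 − 6.6 = 0.5
x=3: ŷ = 2.6 + 2·3 = 8.6; r = 7.1 − 8.6 = -1.5
x=4: ŷ = 2.6 + 2·4 = 10.6; r = 10.6 − 10.6 = 0
x=5: ŷ = 2.6 + 2·5 = 12.6; r = 14.1 − 12.6 = 1.5
x=6: ŷ = 2.6 + 2·6 = 14.6; r = 15.1 − 14.6 = 0.5
x=7: ŷ = 2.6 + 2·7 = 16.6; r = 15.6 − 16.6 = -1

0.5, -1.5, 0, 1.5, 0.5, -1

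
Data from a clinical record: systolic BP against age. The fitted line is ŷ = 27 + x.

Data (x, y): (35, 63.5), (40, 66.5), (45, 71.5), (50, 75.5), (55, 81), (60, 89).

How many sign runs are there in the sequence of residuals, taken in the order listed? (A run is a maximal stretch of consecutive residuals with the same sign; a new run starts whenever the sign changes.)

x=35: ŷ = 27 + 35 = 62; r = 63.5 − 62 = 1.5
x=40: ŷ = 27 + 40 = 67; r = 66.5 − 67 = -0.5
x=45: ŷ = 27 + 45 = 72; r = 71.5 − 72 = -0.5
x=50: ŷ = 27 + 50 = 77; r = 75.5 − 77 = -1.5
x=55: ŷ = 27 + 55 = 82; r = 81 − 82 = -1
x=60: ŷ = 27 + 60 = 87; r = 89 − 87 = 2
Signs: + − − − − +
Runs: +×1, −×4, +×1 → 3

3 runs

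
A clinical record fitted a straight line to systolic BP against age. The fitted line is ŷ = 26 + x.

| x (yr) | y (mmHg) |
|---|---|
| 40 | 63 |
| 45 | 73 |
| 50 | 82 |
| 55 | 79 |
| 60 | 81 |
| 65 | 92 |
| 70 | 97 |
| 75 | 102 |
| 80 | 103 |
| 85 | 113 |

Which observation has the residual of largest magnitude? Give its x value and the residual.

x=40: ŷ = 26 + 40 = 66; r = 63 − 66 = -3
x=45: ŷ = 26 + 45 = 71; r = 73 − 71 = 2
x=50: ŷ = 26 + 50 = 76; r = 82 − 76 = 6
x=55: ŷ = 26 + 55 = 81; r = 79 − 81 = -2
x=60: ŷ = 26 + 60 = 86; r = 81 − 86 = -5
x=65: ŷ = 26 + 65 = 91; r = 92 − 91 = 1
x=70: ŷ = 26 + 70 = 96; r = 97 − 96 = 1
x=75: ŷ = 26 + 75 = 101; r = 102 − 101 = 1
x=80: ŷ = 26 + 80 = 106; r = 103 − 106 = -3
x=85: ŷ = 26 + 85 = 111; r = 113 − 111 = 2
Largest |r| is 6 at x = 50, residual 6.

x = 50, r = 6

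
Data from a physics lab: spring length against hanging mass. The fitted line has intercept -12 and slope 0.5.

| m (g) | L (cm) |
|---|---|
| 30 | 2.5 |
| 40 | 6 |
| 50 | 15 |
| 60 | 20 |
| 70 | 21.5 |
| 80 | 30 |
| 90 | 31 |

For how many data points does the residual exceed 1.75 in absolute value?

m=30: ŷ = -12 + 0.5·30 = 3; r = 2.5 − 3 = -0.5
m=40: ŷ = -12 + 0.5·40 = 8; r = 6 − 8 = -2
m=50: ŷ = -12 + 0.5·50 = 13; r = 15 − 13 = 2
m=60: ŷ = -12 + 0.5·60 = 18; r = 20 − 18 = 2
m=70: ŷ = -12 + 0.5·70 = 23; r = 21.5 − 23 = -1.5
m=80: ŷ = -12 + 0.5·80 = 28; r = 30 − 28 = 2
m=90: ŷ = -12 + 0.5·90 = 33; r = 31 − 33 = -2
|r| > 1.75: m=40 (|r|=2), m=50 (|r|=2), m=60 (|r|=2), m=80 (|r|=2), m=90 (|r|=2) → 5

5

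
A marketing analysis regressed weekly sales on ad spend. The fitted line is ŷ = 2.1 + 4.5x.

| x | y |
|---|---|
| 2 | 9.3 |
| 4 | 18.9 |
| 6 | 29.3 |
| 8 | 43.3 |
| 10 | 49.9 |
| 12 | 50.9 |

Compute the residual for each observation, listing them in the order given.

x=2: ŷ = 2.1 + 4.5·2 = 11.1; e = 9.3 − 11.1 = -1.8
x=4: ŷ = 2.1 + 4.5·4 = 20.1; e = 18.9 − 20.1 = -1.2
x=6: ŷ = 2.1 + 4.5·6 = 29.1; e = 29.3 − 29.1 = 0.2
x=8: ŷ = 2.1 + 4.5·8 = 38.1; e = 43.3 − 38.1 = 5.2
x=10: ŷ = 2.1 + 4.5·10 = 47.1; e = 49.9 − 47.1 = 2.8
x=12: ŷ = 2.1 + 4.5·12 = 56.1; e = 50.9 − 56.1 = -5.2

-1.8, -1.2, 0.2, 5.2, 2.8, -5.2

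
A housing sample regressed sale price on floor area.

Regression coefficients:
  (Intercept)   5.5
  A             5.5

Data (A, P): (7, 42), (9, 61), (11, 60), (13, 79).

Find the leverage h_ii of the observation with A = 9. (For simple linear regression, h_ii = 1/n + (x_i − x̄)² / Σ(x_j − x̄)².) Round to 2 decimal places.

Ā = (7 + 9 + 11 + 13)/4 = 10
Σ(A − Ā)² = 9 + 1 + 1 + 9 = 20
h = 1/4 + (-1)²/20 = 0.25 + 0.05 = 0.30

h = 0.30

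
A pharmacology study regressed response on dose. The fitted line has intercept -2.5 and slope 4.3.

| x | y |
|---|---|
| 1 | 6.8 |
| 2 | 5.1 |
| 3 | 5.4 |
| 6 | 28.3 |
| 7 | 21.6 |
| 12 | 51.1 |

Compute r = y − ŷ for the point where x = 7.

r = -6

ŷ = -2.5 + 4.3·7 = 27.6
r = 21.6 − 27.6 = -6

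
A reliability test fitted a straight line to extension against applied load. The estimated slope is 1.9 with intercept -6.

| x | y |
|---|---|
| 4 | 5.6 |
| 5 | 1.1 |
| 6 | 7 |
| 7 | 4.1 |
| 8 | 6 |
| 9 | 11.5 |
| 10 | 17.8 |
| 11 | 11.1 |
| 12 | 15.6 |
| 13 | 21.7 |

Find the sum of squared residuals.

x=4: ŷ = -6 + 1.9·4 = 1.6; r = 5.6 − 1.6 = 4
x=5: ŷ = -6 + 1.9·5 = 3.5; r = 1.1 − 3.5 = -2.4
x=6: ŷ = -6 + 1.9·6 = 5.4; r = 7 − 5.4 = 1.6
x=7: ŷ = -6 + 1.9·7 = 7.3; r = 4.1 − 7.3 = -3.2
x=8: ŷ = -6 + 1.9·8 = 9.2; r = 6 − 9.2 = -3.2
x=9: ŷ = -6 + 1.9·9 = 11.1; r = 11.5 − 11.1 = 0.4
x=10: ŷ = -6 + 1.9·10 = 13; r = 17.8 − 13 = 4.8
x=11: ŷ = -6 + 1.9·11 = 14.9; r = 11.1 − 14.9 = -3.8
x=12: ŷ = -6 + 1.9·12 = 16.8; r = 15.6 − 16.8 = -1.2
x=13: ŷ = -6 + 1.9·13 = 18.7; r = 21.7 − 18.7 = 3
SSE = 16 + 5.76 + 2.56 + 10.24 + 10.24 + 0.16 + 23.04 + 14.44 + 1.44 + 9 = 92.88

SSE = 92.88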